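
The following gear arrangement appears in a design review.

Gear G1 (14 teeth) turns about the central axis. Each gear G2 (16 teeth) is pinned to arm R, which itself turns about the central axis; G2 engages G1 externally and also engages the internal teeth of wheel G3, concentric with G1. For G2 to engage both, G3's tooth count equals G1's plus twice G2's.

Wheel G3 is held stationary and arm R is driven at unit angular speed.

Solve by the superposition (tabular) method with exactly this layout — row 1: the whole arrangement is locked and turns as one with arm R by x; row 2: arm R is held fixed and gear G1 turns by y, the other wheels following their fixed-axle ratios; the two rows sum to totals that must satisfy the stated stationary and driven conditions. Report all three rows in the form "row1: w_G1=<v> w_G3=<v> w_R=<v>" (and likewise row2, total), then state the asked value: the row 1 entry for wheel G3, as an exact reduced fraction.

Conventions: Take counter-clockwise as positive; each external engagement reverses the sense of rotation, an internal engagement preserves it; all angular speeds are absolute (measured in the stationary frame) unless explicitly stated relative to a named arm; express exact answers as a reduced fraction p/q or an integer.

row1: w_G1=1 w_G3=1 w_R=1
row2: w_G1=23/7 w_G3=-1 w_R=0
total: w_G1=30/7 w_G3=0 w_R=1
asked value: 1

topology: planetary set — G1 14T / G2 16T / G3 46T, arm = carrier (Willis)
superposition row 1 [locked train]: every member turns x
row 2 — arm fixed, fixed-axis ratios: sun y, ring −(14/46)·y, arm 0
boundary: total ω_ring = x − (14/46)·y = 0 and total ω_arm = x = 1  ⇒  y = 23/7, x = 1
row 2 ring = −(14/46)·23/7 = -1
totals (row 1 + row 2): sun 1 + 23/7 = 30/7, ring 1 + (-1) = 0, arm 1 + 0 = 1
asked cell (row1, ring) = 1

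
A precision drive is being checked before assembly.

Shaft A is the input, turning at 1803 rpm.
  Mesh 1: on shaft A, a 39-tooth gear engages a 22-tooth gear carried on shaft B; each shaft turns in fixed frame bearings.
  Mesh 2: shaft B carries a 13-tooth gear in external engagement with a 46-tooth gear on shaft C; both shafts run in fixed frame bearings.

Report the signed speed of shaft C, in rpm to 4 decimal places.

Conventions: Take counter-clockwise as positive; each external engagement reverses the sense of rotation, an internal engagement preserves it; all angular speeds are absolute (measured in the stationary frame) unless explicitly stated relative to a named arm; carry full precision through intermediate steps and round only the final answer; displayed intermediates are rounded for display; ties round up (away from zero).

+903.2816 rpm

recognized (3 fixed axles, 2 meshes): fixed-axis compound train
mesh 1 [39T→22T]: ω = 1803.0000×39/22 = 3196.2273 rpm, sense flips to −
mesh 2 [13T→46T]: ω = 3196.2273×13/46 = 903.2816 rpm, sense flips to +
signed output speed = +903.2816 rpm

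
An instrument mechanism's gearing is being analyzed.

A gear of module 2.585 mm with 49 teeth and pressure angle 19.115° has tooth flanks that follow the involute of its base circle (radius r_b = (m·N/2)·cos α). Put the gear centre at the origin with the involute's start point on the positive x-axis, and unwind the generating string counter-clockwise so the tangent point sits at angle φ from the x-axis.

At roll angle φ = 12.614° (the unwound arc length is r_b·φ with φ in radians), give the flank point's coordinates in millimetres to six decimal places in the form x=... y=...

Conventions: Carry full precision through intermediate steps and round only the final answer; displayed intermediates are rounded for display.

x=61.273218 y=0.211816

topology: single-mesh involute geometry — m = 2.585, N = 49
pitch radius r_p = m·N/2 = 2.585·49/2 = 63.332500
base radius r_b = r_p·cos α = 63.332500·cos 19.115° = 59.840550
roll angle φ = 12.614° = 0.22015583 rad
x = r_b·(cos φ + φ·sin φ) = 61.273218
y = r_b·(sin φ − φ·cos φ) = 0.211816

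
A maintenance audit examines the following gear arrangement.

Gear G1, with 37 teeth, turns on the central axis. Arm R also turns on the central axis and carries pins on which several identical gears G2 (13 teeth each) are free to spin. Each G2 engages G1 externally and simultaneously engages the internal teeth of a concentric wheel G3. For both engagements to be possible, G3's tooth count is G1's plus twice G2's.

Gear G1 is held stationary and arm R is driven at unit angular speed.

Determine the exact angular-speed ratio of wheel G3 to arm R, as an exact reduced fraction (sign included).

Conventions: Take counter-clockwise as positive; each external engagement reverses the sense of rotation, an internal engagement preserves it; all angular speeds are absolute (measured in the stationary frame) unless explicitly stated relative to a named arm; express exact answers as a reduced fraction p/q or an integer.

100/63

class = planetary set [G3 = 37+2·13 = 63; Willis about the carrier]
ring teeth: 37 + 2·13 = 63
37(ω_sun−ω_arm) = −63(ω_ring−ω_arm),  ω_sun = 0, ω_arm = 1
ω_ring = 1 − (37/63)(0−1) = 100/63
ω_out/ω_in = 100/63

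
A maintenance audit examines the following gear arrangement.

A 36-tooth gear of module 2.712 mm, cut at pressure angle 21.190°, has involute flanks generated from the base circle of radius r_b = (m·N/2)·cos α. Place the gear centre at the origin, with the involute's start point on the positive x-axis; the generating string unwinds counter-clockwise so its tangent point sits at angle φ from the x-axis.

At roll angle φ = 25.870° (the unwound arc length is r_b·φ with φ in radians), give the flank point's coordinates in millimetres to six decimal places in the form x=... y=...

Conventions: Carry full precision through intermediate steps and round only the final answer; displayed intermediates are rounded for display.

topology: single-mesh involute geometry — m = 2.712, N = 36
pitch radius r_p = m·N/2 = 2.712·36/2 = 48.816000
base radius r_b = r_p·cos α = 48.816000·cos 21.190° = 45.515399
roll angle φ = 25.870° = 0.45151668 rad
x = r_b·(cos φ + φ·sin φ) = 49.921151
y = r_b·(sin φ − φ·cos φ) = 1.368292

x=49.921151 y=1.368292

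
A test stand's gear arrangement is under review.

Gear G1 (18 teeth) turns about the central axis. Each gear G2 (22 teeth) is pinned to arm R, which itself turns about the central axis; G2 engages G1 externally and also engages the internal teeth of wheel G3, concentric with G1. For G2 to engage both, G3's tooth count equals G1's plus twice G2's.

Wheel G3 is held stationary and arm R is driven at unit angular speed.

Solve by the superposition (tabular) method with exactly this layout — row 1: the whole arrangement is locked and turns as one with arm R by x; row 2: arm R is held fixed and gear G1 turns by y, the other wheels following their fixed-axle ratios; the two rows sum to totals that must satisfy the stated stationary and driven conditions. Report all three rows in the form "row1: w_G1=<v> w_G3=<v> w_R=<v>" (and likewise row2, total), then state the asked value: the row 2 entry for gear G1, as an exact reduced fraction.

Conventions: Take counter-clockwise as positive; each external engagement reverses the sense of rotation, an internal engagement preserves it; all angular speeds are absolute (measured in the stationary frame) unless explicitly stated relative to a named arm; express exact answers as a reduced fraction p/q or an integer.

row1: w_G1=1 w_G3=1 w_R=1
row2: w_G1=31/9 w_G3=-1 w_R=0
total: w_G1=40/9 w_G3=0 w_R=1
asked value: 31/9

topology: planetary set — G1 18T / G2 22T / G3 62T, arm = carrier (Willis)
row 1 — lock + rotate with arm: ω_sun = ω_ring = ω_arm = x
row 2: sun turns y, ring = −(18/62)·y, arm 0
boundary: total ω_ring = x − (18/62)·y = 0 and total ω_arm = x = 1  ⇒  y = 31/9, x = 1
row 2 ring = −(18/62)·31/9 = -1
totals (row 1 + row 2): sun 1 + 31/9 = 40/9, ring 1 + (-1) = 0, arm 1 + 0 = 1
asked cell (row2, sun) = 31/9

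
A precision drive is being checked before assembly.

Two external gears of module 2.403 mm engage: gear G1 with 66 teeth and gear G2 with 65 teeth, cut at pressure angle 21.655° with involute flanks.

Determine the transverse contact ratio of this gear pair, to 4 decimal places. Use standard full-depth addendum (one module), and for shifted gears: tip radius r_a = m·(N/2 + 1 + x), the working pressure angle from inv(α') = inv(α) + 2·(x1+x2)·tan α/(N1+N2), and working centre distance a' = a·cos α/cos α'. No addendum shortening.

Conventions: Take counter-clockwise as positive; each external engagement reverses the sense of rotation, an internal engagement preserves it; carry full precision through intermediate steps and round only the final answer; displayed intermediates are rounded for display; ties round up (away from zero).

1.7083

recognized (one external pair, fixed centres): single-mesh tooth geometry, m = 2.403, N1 = 66, N2 = 65
base radii: r_b1 = 73.702289, r_b2 = 72.585588
tip radii: r_a1 = 81.702000, r_a2 = 80.500500
no profile shift: α' = α, a' = a
action lengths: √(r_a1²−r_b1²) = 35.258890, √(r_a2²−r_b2²) = 34.808949
base pitch p_b = π·m·cos α = 7.016442
CR = (35.258890 + 34.808949 − 157.396500·sin 21.65500°)/7.016442 = 1.708255
contact ratio ≈ 1.7083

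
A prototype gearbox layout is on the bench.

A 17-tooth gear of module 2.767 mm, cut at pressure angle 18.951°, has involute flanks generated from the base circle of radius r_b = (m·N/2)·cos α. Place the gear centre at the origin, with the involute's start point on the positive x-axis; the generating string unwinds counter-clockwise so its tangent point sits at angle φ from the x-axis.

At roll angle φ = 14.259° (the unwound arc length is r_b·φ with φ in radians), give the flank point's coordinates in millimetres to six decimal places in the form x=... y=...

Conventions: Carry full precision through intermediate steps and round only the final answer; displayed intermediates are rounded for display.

recognized (one wheel, involute flank): single-mesh tooth geometry, m = 2.767, N = 17
pitch radius r_p = m·N/2 = 2.767·17/2 = 23.519500
base radius r_b = r_p·cos α = 23.519500·cos 18.951° = 22.244665
roll angle φ = 14.259° = 0.24886650 rad
x = r_b·(cos φ + φ·sin φ) = 22.922892
y = r_b·(sin φ − φ·cos φ) = 0.113583

x=22.922892 y=0.113583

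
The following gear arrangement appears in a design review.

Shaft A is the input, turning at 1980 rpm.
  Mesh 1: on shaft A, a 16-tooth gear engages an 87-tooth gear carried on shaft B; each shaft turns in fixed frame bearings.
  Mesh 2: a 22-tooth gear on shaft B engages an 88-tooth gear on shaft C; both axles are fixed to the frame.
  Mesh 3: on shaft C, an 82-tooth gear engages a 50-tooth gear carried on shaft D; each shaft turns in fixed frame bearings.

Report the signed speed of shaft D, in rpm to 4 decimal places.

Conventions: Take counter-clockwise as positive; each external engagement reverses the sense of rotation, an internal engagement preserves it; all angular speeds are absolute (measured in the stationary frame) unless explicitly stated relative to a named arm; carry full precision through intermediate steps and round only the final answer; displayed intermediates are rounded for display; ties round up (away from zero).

topology: fixed-axis compound train — 3 meshes, A→D
mesh 1 [16T→87T]: ω = 1980.0000×16/87 = 364.1379 rpm, sense flips to −
mesh 2 [22T→88T]: ω = 364.1379×22/88 = 91.0345 rpm, sense flips to +
mesh 3 [82T→50T]: ω = 91.0345×82/50 = 149.2966 rpm, sense flips to −
signed output speed = -149.2966 rpm

-149.2966 rpm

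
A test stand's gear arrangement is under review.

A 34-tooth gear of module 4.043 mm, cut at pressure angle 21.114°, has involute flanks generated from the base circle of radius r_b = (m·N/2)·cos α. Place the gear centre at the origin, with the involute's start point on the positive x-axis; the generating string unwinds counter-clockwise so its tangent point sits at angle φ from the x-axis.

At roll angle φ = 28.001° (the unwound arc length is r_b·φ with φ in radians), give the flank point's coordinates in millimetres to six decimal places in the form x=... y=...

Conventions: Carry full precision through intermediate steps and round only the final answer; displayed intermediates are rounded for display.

x=71.322367 y=2.435538

class = single-mesh tooth geometry [base-circle involute, m = 4.043, 34T]
pitch radius r_p = m·N/2 = 4.043·34/2 = 68.731000
base radius r_b = r_p·cos α = 68.731000·cos 21.114° = 64.116782
roll angle φ = 28.001° = 0.48870964 rad
x = r_b·(cos φ + φ·sin φ) = 71.322367
y = r_b·(sin φ − φ·cos φ) = 2.435538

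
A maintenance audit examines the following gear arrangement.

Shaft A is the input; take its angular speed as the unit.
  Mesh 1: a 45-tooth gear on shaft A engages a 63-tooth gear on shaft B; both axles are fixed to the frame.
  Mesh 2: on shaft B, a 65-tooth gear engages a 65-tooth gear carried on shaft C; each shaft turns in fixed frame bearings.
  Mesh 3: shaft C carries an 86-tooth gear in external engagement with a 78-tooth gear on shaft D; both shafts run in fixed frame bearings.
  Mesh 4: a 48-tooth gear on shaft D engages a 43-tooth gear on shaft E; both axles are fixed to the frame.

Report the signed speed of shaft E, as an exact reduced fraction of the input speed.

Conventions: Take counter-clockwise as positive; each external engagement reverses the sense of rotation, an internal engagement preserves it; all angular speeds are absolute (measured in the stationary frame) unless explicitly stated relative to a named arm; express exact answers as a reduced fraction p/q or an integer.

4-mesh fixed-axis compound train (all bearings frame-fixed)
mesh 1 [45T→63T]: |ω|/ω_in = 1×45/63 = 5/7, sense flips to −
mesh 2 [65T→65T]: |ω|/ω_in = (5/7)×65/65 = 5/7, sense flips to +
mesh 3 [86T→78T]: |ω|/ω_in = (5/7)×86/78 = 215/273, sense flips to −
mesh 4 [48T→43T]: |ω|/ω_in = (215/273)×48/43 = 80/91, sense flips to +
signed output speed (× input speed) = 80/91

80/91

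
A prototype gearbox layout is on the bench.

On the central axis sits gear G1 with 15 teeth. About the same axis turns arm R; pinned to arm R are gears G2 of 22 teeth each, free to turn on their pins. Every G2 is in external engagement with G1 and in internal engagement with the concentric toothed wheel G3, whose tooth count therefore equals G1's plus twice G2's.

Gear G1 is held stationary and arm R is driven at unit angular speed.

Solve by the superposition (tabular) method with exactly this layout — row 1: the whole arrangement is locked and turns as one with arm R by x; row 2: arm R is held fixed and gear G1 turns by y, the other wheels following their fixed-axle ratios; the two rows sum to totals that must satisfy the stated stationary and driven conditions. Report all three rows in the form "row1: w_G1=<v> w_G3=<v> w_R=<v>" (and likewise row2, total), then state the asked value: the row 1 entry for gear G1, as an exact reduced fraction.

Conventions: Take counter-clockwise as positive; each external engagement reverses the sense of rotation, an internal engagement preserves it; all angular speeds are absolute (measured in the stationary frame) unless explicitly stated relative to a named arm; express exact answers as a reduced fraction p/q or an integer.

topology: planetary set — G1 15T / G2 22T / G3 59T, arm = carrier (Willis)
row 1 (train locked, turned with arm): all members turn x
row 2: sun turns y, ring = −(15/59)·y, arm 0
boundary: total ω_sun = x + y = 0 and total ω_arm = x = 1  ⇒  y = -1, x = 1
row 2 ring = −(15/59)·(-1) = 15/59
totals (row 1 + row 2): sun 1 + (-1) = 0, ring 1 + 15/59 = 74/59, arm 1 + 0 = 1
asked cell (row1, sun) = 1

row1: w_G1=1 w_G3=1 w_R=1
row2: w_G1=-1 w_G3=15/59 w_R=0
total: w_G1=0 w_G3=74/59 w_R=1
asked value: 1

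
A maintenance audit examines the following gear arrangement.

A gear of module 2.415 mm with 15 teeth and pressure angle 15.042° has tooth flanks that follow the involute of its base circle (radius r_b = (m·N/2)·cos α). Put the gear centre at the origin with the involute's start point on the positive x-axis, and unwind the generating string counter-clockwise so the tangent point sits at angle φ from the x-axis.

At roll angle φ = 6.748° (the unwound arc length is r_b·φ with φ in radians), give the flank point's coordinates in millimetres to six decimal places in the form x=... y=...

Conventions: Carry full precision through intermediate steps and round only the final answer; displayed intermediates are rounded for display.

topology: single-mesh involute geometry — m = 2.415, N = 15
pitch radius r_p = m·N/2 = 2.415·15/2 = 18.112500
base radius r_b = r_p·cos α = 18.112500·cos 15.042° = 17.491890
roll angle φ = 6.748° = 0.11777482 rad
x = r_b·(cos φ + φ·sin φ) = 17.612784
y = r_b·(sin φ − φ·cos φ) = 0.009512

x=17.612784 y=0.009512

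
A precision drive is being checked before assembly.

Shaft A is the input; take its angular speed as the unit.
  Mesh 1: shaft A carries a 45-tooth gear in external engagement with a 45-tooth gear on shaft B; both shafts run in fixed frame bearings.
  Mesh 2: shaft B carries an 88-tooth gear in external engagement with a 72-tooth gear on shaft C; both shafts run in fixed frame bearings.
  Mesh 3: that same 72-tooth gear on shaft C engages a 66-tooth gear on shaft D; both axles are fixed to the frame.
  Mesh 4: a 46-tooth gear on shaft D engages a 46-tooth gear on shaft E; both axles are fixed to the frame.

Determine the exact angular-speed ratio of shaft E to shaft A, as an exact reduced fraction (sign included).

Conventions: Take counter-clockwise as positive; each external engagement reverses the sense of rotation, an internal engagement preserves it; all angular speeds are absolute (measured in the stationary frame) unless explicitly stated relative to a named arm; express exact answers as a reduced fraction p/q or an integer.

4/3

class = fixed-axis compound train [4 meshes; 4 ratios multiply, 4 sense flips]
mesh 1 [45T→45T]: running ratio 1, sense −
mesh 2 [88T→72T]: running ratio 11/9, sense +
mesh 3 [72T→66T]: running ratio 4/3, sense −
mesh 4 [46T→46T]: running ratio 4/3, sense +
ω_out/ω_in = 4/3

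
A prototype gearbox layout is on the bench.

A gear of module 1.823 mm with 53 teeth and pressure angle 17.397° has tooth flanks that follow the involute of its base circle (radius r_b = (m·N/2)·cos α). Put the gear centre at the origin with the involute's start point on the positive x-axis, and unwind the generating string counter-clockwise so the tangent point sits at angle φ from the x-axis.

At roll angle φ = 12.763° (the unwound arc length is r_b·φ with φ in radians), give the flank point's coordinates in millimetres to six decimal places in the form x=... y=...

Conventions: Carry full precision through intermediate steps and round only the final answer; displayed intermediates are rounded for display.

topology: single-mesh involute geometry — m = 1.823, N = 53
pitch radius r_p = m·N/2 = 1.823·53/2 = 48.309500
base radius r_b = r_p·cos α = 48.309500·cos 17.397° = 46.099630
roll angle φ = 12.763° = 0.22275637 rad
x = r_b·(cos φ + φ·sin φ) = 47.229221
y = r_b·(sin φ − φ·cos φ) = 0.169009

x=47.229221 y=0.169009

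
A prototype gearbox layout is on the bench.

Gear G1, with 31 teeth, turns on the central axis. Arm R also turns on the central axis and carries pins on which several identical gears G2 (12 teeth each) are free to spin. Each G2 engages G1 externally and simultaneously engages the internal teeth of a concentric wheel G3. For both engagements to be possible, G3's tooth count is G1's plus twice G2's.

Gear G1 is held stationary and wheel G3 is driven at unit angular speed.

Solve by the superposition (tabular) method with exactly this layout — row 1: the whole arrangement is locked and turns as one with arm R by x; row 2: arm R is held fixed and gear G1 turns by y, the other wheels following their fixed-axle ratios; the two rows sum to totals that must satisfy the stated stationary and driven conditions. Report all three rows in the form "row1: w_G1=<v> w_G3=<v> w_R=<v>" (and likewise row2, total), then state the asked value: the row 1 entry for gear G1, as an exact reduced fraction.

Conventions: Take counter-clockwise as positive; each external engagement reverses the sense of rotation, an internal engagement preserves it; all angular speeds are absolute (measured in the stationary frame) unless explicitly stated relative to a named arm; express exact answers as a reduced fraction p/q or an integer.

row1: w_G1=55/86 w_G3=55/86 w_R=55/86
row2: w_G1=-55/86 w_G3=31/86 w_R=0
total: w_G1=0 w_G3=1 w_R=55/86
asked value: 55/86

topology: planetary set — G1 31T / G2 12T / G3 55T, arm = carrier (Willis)
superposition row 1 [locked train]: every member turns x
row 2: sun turns y, ring = −(31/55)·y, arm 0
boundary: total ω_sun = x + y = 0 and total ω_ring = x − (31/55)·y = 1  ⇒  y = -55/86, x = 55/86
row 2 ring = −(31/55)·(-55/86) = 31/86
totals (row 1 + row 2): sun 55/86 + (-55/86) = 0, ring 55/86 + 31/86 = 1, arm 55/86 + 0 = 55/86
asked cell (row1, sun) = 55/86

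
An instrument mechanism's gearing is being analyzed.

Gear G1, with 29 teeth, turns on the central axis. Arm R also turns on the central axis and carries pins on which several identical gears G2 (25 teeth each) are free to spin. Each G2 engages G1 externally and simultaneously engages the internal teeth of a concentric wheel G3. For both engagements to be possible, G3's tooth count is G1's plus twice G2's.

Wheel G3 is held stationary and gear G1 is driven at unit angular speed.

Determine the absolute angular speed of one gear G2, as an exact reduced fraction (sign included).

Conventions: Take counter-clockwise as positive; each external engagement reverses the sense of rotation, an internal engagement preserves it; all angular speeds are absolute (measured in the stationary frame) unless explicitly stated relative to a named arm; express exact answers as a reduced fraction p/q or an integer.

-29/50

topology: planetary set — G1 29T / G2 25T / G3 79T, arm = carrier (Willis)
ring teeth: 29 + 2·25 = 79
29(ω_sun−ω_arm) = −79(ω_ring−ω_arm),  ω_ring = 0, ω_sun = 1
29(1−ω_arm) = −79(0−ω_arm)  ⇒  108·ω_arm = 29  ⇒  ω_arm = 29/108
sun–planet mesh: 29·(1−29/108) = −25·(ω_p−ω_arm)  ⇒  ω_p−ω_arm = -2291/2700
ω_p = 29/108 − 2291/2700 = -29/50
exact speed ratio = -29/50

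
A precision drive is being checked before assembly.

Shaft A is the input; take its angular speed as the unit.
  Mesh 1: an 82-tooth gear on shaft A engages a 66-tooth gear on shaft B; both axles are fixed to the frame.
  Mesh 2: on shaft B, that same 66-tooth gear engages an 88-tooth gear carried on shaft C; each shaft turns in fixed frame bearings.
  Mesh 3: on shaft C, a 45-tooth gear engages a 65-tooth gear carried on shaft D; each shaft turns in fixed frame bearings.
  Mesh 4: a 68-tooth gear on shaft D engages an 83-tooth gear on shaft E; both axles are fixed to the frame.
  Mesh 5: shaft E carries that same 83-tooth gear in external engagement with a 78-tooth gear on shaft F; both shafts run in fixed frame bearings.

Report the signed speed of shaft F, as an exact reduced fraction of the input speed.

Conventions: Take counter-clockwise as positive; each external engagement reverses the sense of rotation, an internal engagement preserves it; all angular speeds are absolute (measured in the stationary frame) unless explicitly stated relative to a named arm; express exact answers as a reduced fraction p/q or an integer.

-2091/3718

5-mesh fixed-axis compound train (all bearings frame-fixed)
mesh 1 [82T→66T]: |ω|/ω_in = 1×82/66 = 41/33, sense flips to −
mesh 2 [66T→88T]: |ω|/ω_in = (41/33)×66/88 = 41/44, sense flips to +
mesh 3 [45T→65T]: |ω|/ω_in = (41/44)×45/65 = 369/572, sense flips to −
mesh 4 [68T→83T]: |ω|/ω_in = (369/572)×68/83 = 6273/11869, sense flips to +
mesh 5 [83T→78T]: |ω|/ω_in = (6273/11869)×83/78 = 2091/3718, sense flips to −
signed output speed (× input speed) = -2091/3718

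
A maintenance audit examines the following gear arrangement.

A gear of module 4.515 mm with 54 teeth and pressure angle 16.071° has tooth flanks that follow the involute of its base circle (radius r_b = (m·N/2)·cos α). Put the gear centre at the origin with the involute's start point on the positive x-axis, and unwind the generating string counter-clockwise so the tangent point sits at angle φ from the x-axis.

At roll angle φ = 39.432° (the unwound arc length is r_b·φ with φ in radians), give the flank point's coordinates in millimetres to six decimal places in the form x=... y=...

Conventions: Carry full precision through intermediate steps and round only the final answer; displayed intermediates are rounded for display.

x=141.682948 y=12.135410

recognized (one wheel, involute flank): single-mesh tooth geometry, m = 4.515, N = 54
pitch radius r_p = m·N/2 = 4.515·54/2 = 121.905000
base radius r_b = r_p·cos α = 121.905000·cos 16.071° = 117.140879
roll angle φ = 39.432° = 0.68821823 rad
x = r_b·(cos φ + φ·sin φ) = 141.682948
y = r_b·(sin φ − φ·cos φ) = 12.135410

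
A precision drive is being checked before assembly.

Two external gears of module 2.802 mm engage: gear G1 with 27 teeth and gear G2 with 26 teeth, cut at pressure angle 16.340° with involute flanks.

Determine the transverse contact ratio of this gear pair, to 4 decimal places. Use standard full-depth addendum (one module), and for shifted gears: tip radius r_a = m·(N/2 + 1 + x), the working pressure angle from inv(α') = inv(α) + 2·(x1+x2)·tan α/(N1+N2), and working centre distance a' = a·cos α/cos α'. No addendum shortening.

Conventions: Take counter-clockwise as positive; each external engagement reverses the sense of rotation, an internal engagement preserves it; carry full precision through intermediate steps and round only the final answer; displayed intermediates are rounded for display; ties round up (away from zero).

recognized (one external pair, fixed centres): single-mesh tooth geometry, m = 2.802, N1 = 27, N2 = 26
base radii: r_b1 = 36.299134, r_b2 = 34.954722
tip radii: r_a1 = 40.629000, r_a2 = 39.228000
no profile shift: α' = α, a' = a
action lengths: √(r_a1²−r_b1²) = 18.250713, √(r_a2²−r_b2²) = 17.804590
base pitch p_b = π·m·cos α = 8.447192
CR = (18.250713 + 17.804590 − 74.253000·sin 16.34000°)/8.447192 = 1.795296
contact ratio ≈ 1.7953

1.7953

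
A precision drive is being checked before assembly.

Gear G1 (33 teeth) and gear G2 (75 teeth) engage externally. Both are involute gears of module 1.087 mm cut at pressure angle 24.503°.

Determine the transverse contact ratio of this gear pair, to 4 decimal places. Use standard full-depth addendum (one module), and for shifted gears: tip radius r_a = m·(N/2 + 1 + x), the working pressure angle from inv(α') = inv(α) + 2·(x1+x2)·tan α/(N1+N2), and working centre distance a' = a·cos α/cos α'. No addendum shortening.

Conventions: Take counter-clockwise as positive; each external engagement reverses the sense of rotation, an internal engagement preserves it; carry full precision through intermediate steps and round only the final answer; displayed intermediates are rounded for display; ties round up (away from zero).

single-mesh involute tooth geometry (33T engaging 75T at module 1.087)
base radii: r_b1 = 16.320221, r_b2 = 37.091411
tip radii: r_a1 = 19.022500, r_a2 = 41.849500
no profile shift: α' = α, a' = a
action lengths: √(r_a1²−r_b1²) = 9.772712, √(r_a2²−r_b2²) = 19.380605
base pitch p_b = π·m·cos α = 3.107363
CR = (9.772712 + 19.380605 − 58.698000·sin 24.50300°)/3.107363 = 1.547568
contact ratio ≈ 1.5476

1.5476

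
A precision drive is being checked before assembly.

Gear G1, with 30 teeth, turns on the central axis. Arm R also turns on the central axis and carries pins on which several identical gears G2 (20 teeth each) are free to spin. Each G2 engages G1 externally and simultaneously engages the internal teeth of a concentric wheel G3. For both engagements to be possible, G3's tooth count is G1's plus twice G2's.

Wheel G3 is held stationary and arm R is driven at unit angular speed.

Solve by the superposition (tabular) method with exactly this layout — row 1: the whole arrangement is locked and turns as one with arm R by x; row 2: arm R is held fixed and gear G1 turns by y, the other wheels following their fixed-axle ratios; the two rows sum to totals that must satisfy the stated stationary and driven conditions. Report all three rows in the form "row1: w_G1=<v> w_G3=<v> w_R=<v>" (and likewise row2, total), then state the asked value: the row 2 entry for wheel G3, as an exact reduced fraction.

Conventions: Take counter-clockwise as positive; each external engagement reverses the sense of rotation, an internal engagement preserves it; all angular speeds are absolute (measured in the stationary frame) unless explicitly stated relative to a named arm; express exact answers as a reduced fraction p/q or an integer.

row1: w_G1=1 w_G3=1 w_R=1
row2: w_G1=7/3 w_G3=-1 w_R=0
total: w_G1=10/3 w_G3=0 w_R=1
asked value: -1

topology: planetary set — G1 30T / G2 20T / G3 70T, arm = carrier (Willis)
row 1 — lock + rotate with arm: ω_sun = ω_ring = ω_arm = x
row 2 (arm held, sun turns y): ω_ring = −(30/70)·y, ω_arm = 0
boundary: total ω_ring = x − (30/70)·y = 0 and total ω_arm = x = 1  ⇒  y = 7/3, x = 1
row 2 ring = −(30/70)·7/3 = -1
totals (row 1 + row 2): sun 1 + 7/3 = 10/3, ring 1 + (-1) = 0, arm 1 + 0 = 1
asked cell (row2, ring) = -1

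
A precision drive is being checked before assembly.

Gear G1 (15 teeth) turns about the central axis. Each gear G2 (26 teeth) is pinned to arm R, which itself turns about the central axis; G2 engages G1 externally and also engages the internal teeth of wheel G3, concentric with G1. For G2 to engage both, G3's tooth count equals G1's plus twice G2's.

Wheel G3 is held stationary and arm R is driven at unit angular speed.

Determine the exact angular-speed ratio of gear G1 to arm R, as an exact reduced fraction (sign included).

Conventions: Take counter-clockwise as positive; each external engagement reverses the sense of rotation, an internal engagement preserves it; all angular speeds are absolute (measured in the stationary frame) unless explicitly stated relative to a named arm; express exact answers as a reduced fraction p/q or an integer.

82/15

topology: planetary set — G1 15T / G2 26T / G3 67T, arm = carrier (Willis)
ring teeth: 15 + 2·26 = 67
15(ω_sun−ω_arm) = −67(ω_ring−ω_arm),  ω_ring = 0, ω_arm = 1
ω_sun = 1 − (67/15)(0−1) = 82/15
ω_out/ω_in = 82/15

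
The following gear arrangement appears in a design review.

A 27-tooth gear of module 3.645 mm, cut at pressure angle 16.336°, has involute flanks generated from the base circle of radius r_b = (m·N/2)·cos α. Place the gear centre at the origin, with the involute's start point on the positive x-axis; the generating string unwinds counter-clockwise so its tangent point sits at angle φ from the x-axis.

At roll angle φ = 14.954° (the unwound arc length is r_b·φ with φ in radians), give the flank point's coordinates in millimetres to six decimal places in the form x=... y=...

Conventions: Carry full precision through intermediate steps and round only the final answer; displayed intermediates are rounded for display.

x=48.801972 y=0.277943

topology: single-mesh involute geometry — m = 3.645, N = 27
pitch radius r_p = m·N/2 = 3.645·27/2 = 49.207500
base radius r_b = r_p·cos α = 49.207500·cos 16.336° = 47.220932
roll angle φ = 14.954° = 0.26099654 rad
x = r_b·(cos φ + φ·sin φ) = 48.801972
y = r_b·(sin φ − φ·cos φ) = 0.277943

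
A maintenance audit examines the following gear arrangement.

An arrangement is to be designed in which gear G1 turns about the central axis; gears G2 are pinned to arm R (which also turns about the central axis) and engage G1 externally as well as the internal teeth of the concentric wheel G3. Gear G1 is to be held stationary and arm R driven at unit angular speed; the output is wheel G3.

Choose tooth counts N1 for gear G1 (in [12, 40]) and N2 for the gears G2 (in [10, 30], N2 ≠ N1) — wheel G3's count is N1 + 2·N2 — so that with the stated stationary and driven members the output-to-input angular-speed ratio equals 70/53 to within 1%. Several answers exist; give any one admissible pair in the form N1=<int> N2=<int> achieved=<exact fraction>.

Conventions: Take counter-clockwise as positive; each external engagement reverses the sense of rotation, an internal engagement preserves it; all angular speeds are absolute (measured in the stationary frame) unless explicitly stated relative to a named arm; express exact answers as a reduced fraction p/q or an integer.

planetary set to be sized for 70/53 (Willis relation)
Willis with ω_sun = 0: ω_ring/ω_arm = (N1+N3)/N3; set equal to 70/53  ⇒  N3/N1 = 1/(70/53 − 1) = 53/17
N3 = N1 + 2·N2  ⇒  N2/N1 = (N3/N1 − 1)/2 = (53/17 − 1)/2 = 18/17
smallest multiple with N1 ≥ 12 and N2 ≥ 10: k = 1  ⇒  N1 = 1·17 = 17, N2 = 1·18 = 18 (N1 ≤ 40, N2 ≤ 30, N2 ≠ N1 ✓), N3 = 17 + 2·18 = 53
check: (N1+N3)/N3 with N1 = 17, N3 = 53 gives 70/53; |achieved − target| = 0 ≤ 7/530 ✓

N1=17 N2=18 achieved=70/53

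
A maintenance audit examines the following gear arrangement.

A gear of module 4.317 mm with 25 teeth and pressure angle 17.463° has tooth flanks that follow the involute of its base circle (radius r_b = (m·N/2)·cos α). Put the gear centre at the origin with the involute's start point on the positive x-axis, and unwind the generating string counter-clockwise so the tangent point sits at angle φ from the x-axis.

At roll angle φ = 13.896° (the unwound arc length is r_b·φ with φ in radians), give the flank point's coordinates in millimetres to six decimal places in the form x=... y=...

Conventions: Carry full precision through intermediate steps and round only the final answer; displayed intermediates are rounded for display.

single-mesh involute tooth geometry (25T wheel at module 4.317)
pitch radius r_p = m·N/2 = 4.317·25/2 = 53.962500
base radius r_b = r_p·cos α = 53.962500·cos 17.463° = 51.475419
roll angle φ = 13.896° = 0.24253095 rad
x = r_b·(cos φ + φ·sin φ) = 52.967154
y = r_b·(sin φ − φ·cos φ) = 0.243346

x=52.967154 y=0.243346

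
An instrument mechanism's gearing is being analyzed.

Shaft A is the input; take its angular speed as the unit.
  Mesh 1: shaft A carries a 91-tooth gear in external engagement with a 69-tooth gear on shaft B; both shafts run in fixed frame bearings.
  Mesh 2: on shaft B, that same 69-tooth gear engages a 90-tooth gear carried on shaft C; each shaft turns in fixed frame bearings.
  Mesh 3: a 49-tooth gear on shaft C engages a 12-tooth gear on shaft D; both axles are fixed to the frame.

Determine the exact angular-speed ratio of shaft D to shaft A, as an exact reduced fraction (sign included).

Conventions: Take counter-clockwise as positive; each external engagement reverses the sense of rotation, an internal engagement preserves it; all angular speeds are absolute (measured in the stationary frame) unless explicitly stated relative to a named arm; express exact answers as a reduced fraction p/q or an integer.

-4459/1080

class = fixed-axis compound train [3 meshes; 3 ratios multiply, 3 sense flips]
mesh 1 [91T→69T]: running ratio 91/69, sense −
mesh 2 [69T→90T]: running ratio 91/90, sense +
mesh 3 [49T→12T]: running ratio 4459/1080, sense −
ω_out/ω_in = -4459/1080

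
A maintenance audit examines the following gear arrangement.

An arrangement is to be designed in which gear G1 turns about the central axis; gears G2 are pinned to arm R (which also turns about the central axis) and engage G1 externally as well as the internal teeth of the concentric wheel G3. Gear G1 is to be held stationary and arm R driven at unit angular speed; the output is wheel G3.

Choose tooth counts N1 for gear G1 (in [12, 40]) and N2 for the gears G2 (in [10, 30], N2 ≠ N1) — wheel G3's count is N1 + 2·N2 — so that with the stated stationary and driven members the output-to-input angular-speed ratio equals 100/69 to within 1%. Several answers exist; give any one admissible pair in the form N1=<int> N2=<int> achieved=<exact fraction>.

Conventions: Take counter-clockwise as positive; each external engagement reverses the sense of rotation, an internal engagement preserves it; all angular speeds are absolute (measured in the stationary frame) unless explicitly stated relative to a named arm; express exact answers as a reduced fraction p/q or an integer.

topology: planetary set — design target 100/69, arm = carrier (Willis)
Willis with ω_sun = 0: ω_ring/ω_arm = (N1+N3)/N3; set equal to 100/69  ⇒  N3/N1 = 1/(100/69 − 1) = 69/31
N3 = N1 + 2·N2  ⇒  N2/N1 = (N3/N1 − 1)/2 = (69/31 − 1)/2 = 19/31
smallest multiple with N1 ≥ 12 and N2 ≥ 10: k = 1  ⇒  N1 = 1·31 = 31, N2 = 1·19 = 19 (N1 ≤ 40, N2 ≤ 30, N2 ≠ N1 ✓), N3 = 31 + 2·19 = 69
check: (N1+N3)/N3 with N1 = 31, N3 = 69 gives 100/69; |achieved − target| = 0 ≤ 1/69 ✓

N1=31 N2=19 achieved=100/69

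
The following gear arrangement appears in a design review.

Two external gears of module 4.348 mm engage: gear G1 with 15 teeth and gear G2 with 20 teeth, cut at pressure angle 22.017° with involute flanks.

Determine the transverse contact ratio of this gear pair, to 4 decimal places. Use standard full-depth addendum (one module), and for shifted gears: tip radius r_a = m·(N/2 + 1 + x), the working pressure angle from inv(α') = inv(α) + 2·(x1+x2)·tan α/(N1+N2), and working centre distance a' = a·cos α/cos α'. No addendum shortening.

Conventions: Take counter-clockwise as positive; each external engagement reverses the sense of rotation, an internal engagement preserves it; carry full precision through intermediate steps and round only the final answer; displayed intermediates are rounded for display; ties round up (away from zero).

1.4591

single-mesh involute tooth geometry (15T engaging 20T at module 4.348)
base radii: r_b1 = 30.231840, r_b2 = 40.309120
tip radii: r_a1 = 36.958000, r_a2 = 47.828000
no profile shift: α' = α, a' = a
action lengths: √(r_a1²−r_b1²) = 21.258637, √(r_a2²−r_b2²) = 25.742814
base pitch p_b = π·m·cos α = 12.663483
CR = (21.258637 + 25.742814 − 76.090000·sin 22.01700°)/12.663483 = 1.459054
contact ratio ≈ 1.4591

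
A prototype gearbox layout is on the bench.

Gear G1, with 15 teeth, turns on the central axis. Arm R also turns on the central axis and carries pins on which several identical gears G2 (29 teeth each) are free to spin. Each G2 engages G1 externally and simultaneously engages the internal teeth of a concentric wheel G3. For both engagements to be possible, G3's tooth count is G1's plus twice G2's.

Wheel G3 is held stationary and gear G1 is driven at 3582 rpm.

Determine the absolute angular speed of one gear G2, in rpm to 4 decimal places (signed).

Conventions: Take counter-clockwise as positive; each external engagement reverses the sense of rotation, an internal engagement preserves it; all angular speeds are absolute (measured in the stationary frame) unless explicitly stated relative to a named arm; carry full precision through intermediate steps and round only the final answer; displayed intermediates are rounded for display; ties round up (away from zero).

-926.3793 rpm

topology: planetary set — G1 15T / G2 29T / G3 73T, arm = carrier (Willis)
normalise by the input: solve with ω_sun = 1, then scale by 3582 rpm
ring teeth: 15 + 2·29 = 73
15(ω_sun−ω_arm) = −73(ω_ring−ω_arm),  ω_ring = 0, ω_sun = 1
15(1−ω_arm) = −73(0−ω_arm)  ⇒  88·ω_arm = 15  ⇒  ω_arm = 15/88
sun–planet mesh: 15·(1−15/88) = −29·(ω_p−ω_arm)  ⇒  ω_p−ω_arm = -1095/2552
ω_p = 15/88 − 1095/2552 = -15/58
scale: ω_p = -15/58 × 3582 rpm = -926.3793 rpm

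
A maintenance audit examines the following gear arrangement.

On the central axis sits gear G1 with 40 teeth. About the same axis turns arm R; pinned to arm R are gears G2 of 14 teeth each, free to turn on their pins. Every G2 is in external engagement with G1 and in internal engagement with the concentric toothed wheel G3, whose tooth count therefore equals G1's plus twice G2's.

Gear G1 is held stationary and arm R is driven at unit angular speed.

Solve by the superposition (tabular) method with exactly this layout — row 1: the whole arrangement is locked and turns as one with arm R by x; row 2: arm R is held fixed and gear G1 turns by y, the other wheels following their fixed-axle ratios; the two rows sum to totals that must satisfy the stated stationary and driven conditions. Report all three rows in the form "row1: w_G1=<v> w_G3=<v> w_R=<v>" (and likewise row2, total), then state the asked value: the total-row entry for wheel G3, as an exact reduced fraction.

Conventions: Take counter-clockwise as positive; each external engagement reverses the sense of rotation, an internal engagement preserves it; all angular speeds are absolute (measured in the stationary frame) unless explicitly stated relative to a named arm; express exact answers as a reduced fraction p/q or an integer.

row1: w_G1=1 w_G3=1 w_R=1
row2: w_G1=-1 w_G3=10/17 w_R=0
total: w_G1=0 w_G3=27/17 w_R=1
asked value: 27/17

class = planetary set [G3 = 40+2·14 = 68; Willis about the carrier]
row 1 (train locked, turned with arm): all members turn x
superposition row 2 [arm held]: sun y, ring −(40/68)·y, arm 0
boundary: total ω_sun = x + y = 0 and total ω_arm = x = 1  ⇒  y = -1, x = 1
row 2 ring = −(40/68)·(-1) = 10/17
totals (row 1 + row 2): sun 1 + (-1) = 0, ring 1 + 10/17 = 27/17, arm 1 + 0 = 1
asked cell (total, ring) = 27/17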